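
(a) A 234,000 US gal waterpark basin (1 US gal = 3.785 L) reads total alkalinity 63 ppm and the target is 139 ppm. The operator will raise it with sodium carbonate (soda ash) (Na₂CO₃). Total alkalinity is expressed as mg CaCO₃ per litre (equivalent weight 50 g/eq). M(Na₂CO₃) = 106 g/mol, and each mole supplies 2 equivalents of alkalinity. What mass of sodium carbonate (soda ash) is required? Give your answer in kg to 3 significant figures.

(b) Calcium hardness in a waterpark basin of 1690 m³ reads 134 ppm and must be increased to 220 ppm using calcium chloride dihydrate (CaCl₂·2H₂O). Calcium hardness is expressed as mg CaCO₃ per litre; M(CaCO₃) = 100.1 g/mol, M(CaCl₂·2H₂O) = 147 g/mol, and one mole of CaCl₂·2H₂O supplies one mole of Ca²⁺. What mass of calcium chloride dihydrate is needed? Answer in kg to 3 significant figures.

(a) Volume: 234,000 US gal × 3.785 L/gal = 885,690 L.
(a) Alkalinity to add: (139 − 63) = 76 mg/L as CaCO₃ × 885,690 L = 67,310 g as CaCO₃.
(a) Equivalents: 67,310 g ÷ 50 g/eq = 1346 eq.
(a) Each mole of Na₂CO₃ supplies 2 eq, so 1346 / 2 = 673.1 mol.
(a) Mass: 673.1 mol × 106 g/mol = 71,350 g.

(b) Volume: 1690 m³ = 1,690,000 L.
(b) Hardness to add: (220 − 134) = 86 mg/L as CaCO₃ × 1,690,000 L = 145,300 g as CaCO₃.
(b) Moles of Ca²⁺ (1 mol Ca²⁺ ≡ 1 mol CaCO₃): 145,300 / 100.1 g/mol = 1452 mol.
(b) Mass of CaCl₂·2H₂O: 1452 × 147 = 213,400 g.

(a) 71.4 kg; (b) 213 kg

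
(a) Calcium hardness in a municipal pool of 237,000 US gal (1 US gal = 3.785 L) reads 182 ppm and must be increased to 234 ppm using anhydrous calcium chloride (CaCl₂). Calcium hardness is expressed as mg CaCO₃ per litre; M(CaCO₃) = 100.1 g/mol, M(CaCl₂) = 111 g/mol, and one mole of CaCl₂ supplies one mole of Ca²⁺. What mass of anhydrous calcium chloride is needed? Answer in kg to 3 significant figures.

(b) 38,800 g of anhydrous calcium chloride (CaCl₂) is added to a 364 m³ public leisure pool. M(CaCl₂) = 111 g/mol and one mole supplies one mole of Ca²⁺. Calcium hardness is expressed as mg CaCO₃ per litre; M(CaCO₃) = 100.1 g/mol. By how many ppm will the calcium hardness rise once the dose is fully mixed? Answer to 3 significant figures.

(a) Volume: 237,000 US gal × 3.785 L/gal = 897,045 L.
(a) Hardness to add: (234 − 182) = 52 mg/L as CaCO₃ × 897,045 L = 46,650 g as CaCO₃.
(a) Moles of Ca²⁺ (1 mol Ca²⁺ ≡ 1 mol CaCO₃): 46,650 / 100.1 g/mol = 466 mol.
(a) Mass of CaCl₂: 466 × 111 = 51,730 g.

(b) Volume: 364 m³ = 364,000 L.
(b) Moles of Ca²⁺: 38,800 g ÷ 111 g/mol = 349.5 mol.
(b) As CaCO₃: 349.5 mol × 100.1 g/mol = 34,990 g.
(b) Rise: 34,990 g / 364,000 L × 1000 = 96.13 mg/L.

(a) 51.7 kg; (b) 96.1 ppm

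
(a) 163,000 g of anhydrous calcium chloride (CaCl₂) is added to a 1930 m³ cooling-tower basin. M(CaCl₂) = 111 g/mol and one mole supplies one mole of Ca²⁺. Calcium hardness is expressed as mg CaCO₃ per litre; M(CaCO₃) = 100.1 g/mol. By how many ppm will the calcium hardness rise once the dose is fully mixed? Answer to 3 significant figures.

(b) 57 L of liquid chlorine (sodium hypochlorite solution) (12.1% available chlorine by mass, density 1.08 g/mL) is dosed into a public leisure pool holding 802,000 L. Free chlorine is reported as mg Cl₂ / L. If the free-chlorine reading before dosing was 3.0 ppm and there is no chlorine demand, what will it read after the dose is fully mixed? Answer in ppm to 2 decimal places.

(a) 76.2 ppm; (b) 12.29 ppm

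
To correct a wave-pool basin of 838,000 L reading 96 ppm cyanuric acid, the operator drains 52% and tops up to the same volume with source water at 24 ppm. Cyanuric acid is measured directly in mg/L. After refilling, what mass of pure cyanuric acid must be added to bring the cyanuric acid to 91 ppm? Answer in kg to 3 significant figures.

After draining 52% and refilling: 96 × 0.48 + 24 × 0.52 = 58.56 ppm.
Deficit to target: 91 − 58.56 = 32.44 mg/L.
Mass: 32.44 mg/L × 838,000 L = 27,180 g cyanuric acid.

27.2 kg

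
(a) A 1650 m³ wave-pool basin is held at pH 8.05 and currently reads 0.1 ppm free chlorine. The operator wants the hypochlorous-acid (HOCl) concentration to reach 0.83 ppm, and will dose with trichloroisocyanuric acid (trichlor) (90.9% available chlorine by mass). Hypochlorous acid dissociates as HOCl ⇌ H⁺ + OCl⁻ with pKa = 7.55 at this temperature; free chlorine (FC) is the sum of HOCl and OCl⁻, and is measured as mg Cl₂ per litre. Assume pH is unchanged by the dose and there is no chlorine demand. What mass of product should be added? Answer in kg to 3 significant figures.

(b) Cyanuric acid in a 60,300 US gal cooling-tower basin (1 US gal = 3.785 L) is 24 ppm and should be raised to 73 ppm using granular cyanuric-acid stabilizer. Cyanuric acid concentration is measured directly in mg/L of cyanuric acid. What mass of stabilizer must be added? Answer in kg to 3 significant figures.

(a) 6.09 kg; (b) 11.2 kg

(a) Volume: 1650 m³ = 1,650,000 L.
(a) [OCl⁻]/[HOCl] = 10^(pH − pKa) = 10^(8.05 − 7.55) = 3.162; fraction as HOCl = 1/(1 + 3.162) = 0.2403.
(a) Free chlorine required for 0.83 ppm HOCl: 0.83 / 0.2403 = 3.455 ppm.
(a) FC to add: 3.455 − 0.1 = 3.355 mg/L as Cl₂.
(a) Cl₂ equivalent: 3.355 mg/L × 1,650,000 L = 5535 g.
(a) Product at 90.9% available Cl: 5535 / 0.909 = 6089 g.

(b) Volume: 60,300 US gal × 3.785 L/gal = 228,236 L.
(b) CYA to add: (73 − 24) = 49 mg/L × 228,236 L = 11,180 g cyanuric acid.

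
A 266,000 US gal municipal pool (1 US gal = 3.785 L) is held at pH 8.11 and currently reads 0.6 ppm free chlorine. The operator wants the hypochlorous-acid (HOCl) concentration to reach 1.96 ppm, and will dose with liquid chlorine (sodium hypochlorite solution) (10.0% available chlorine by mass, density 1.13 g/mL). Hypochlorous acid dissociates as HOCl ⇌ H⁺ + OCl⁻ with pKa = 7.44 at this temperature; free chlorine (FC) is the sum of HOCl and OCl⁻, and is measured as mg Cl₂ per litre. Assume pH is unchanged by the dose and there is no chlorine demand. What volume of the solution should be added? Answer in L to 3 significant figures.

93.8 L

Volume: 266,000 US gal × 3.785 L/gal = 1,006,810 L.
[OCl⁻]/[HOCl] = 10^(pH − pKa) = 10^(8.11 − 7.44) = 4.677; fraction as HOCl = 1/(1 + 4.677) = 0.1761.
Free chlorine required for 1.96 ppm HOCl: 1.96 / 0.1761 = 11.13 ppm.
FC to add: 11.13 − 0.6 = 10.53 mg/L as Cl₂.
Cl₂ equivalent: 10.53 mg/L × 1,006,810 L = 10,600 g.
Product at 10.0% available Cl: 10,600 / 0.1 = 106,000 g.
Volume: 106,000 g ÷ 1.13 g/mL = 93,800 mL.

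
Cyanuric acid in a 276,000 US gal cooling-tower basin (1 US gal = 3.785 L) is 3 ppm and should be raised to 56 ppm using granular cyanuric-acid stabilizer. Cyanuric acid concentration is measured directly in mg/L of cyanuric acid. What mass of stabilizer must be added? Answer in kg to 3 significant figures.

Volume: 276,000 US gal × 3.785 L/gal = 1,044,660 L.
CYA to add: (56 − 3) = 53 mg/L × 1,044,660 L = 55,370 g cyanuric acid.

55.4 kg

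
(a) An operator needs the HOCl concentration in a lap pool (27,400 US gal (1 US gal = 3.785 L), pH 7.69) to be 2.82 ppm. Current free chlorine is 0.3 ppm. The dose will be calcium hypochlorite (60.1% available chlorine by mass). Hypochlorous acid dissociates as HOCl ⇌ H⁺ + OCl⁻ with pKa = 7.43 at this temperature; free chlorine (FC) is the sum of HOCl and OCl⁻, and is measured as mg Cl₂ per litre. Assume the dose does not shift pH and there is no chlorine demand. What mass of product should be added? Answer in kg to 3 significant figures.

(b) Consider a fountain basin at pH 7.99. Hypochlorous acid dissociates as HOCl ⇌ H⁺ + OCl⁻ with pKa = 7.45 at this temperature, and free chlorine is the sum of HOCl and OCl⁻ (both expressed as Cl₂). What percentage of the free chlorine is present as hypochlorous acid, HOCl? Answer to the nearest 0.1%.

(a) 1.32 kg; (b) 22.4%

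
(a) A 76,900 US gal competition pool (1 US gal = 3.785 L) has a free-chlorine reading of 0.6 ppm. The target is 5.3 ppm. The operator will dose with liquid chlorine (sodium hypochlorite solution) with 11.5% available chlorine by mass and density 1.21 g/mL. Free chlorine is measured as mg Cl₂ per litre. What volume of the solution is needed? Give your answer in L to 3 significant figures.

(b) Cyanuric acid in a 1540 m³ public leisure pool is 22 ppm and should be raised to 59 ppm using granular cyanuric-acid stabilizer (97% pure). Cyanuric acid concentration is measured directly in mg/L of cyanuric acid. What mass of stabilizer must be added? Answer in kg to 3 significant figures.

(a) Volume: 76,900 US gal × 3.785 L/gal = 291,066 L.
(a) Chlorine deficit: 5.3 − 0.6 = 4.7 ppm = 4.7 mg/L as Cl₂.
(a) Cl₂ equivalent needed: 4.7 mg/L × 291,066 L = 1,368,000 mg = 1368 g.
(a) Product at 11.5% available chlorine: 1368 / 0.115 = 11,900 g.
(a) Volume at density 1.21 g/mL: 11,900 g ÷ 1.21 g/mL = 9831 mL.

(b) Volume: 1540 m³ = 1,540,000 L.
(b) CYA to add: (59 − 22) = 37 mg/L × 1,540,000 L = 56,980 g cyanuric acid.
(b) At 97% purity: 56,980 / 0.97 = 58,740 g product.

(a) 9.83 L; (b) 58.7 kg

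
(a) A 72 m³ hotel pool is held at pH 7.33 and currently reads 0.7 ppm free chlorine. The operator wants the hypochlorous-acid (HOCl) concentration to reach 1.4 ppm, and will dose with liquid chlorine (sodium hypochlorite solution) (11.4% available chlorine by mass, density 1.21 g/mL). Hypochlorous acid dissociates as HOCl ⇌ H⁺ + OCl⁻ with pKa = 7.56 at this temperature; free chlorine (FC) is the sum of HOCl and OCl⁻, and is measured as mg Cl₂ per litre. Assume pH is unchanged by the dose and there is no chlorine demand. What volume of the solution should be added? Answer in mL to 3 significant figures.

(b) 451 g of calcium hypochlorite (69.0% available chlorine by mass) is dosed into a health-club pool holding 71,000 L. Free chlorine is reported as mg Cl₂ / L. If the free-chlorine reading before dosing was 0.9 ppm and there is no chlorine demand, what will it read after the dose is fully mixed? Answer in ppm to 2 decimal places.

(a) 796 mL; (b) 5.28 ppm

(a) Volume: 72 m³ = 72,000 L.
(a) [OCl⁻]/[HOCl] = 10^(pH − pKa) = 10^(7.33 − 7.56) = 0.5888; fraction as HOCl = 1/(1 + 0.5888) = 0.6294.
(a) Free chlorine required for 1.4 ppm HOCl: 1.4 / 0.6294 = 2.224 ppm.
(a) FC to add: 2.224 − 0.7 = 1.524 mg/L as Cl₂.
(a) Cl₂ equivalent: 1.524 mg/L × 72,000 L = 109.8 g.
(a) Product at 11.4% available Cl: 109.8 / 0.114 = 962.8 g.
(a) Volume: 962.8 g ÷ 1.21 g/mL = 795.7 mL.

(b) Available chlorine delivered: 451 g × 0.69 = 311.2 g as Cl₂.
(b) Concentration rise: 311.2 g / 71,000 L = 4.383 mg/L = 4.38 ppm.
(b) Final FC: 0.9 + 4.38 = 5.28 ppm.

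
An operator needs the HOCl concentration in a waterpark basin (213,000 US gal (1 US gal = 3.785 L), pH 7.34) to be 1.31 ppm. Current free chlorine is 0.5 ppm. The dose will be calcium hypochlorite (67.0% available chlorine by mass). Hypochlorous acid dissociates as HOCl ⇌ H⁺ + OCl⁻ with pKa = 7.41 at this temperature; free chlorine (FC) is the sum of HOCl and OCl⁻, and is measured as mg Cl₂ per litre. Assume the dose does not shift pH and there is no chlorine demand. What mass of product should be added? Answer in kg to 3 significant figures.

2.32 kg

Volume: 213,000 US gal × 3.785 L/gal = 806,205 L.
[OCl⁻]/[HOCl] = 10^(pH − pKa) = 10^(7.34 − 7.41) = 0.8511; fraction as HOCl = 1/(1 + 0.8511) = 0.5402.
Free chlorine required for 1.31 ppm HOCl: 1.31 / 0.5402 = 2.425 ppm.
FC to add: 2.425 − 0.5 = 1.925 mg/L as Cl₂.
Cl₂ equivalent: 1.925 mg/L × 806,205 L = 1552 g.
Product at 67.0% available Cl: 1552 / 0.67 = 2316 g.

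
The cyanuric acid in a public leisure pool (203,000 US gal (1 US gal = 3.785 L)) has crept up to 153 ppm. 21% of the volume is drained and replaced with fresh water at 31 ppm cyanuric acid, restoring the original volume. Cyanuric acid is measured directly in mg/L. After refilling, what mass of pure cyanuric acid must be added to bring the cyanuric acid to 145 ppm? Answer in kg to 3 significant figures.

13.5 kg

Volume: 203,000 US gal × 3.785 L/gal = 768,355 L.
After draining 21% and refilling: 153 × 0.79 + 31 × 0.21 = 127.38 ppm.
Deficit to target: 145 − 127.38 = 17.62 mg/L.
Mass: 17.62 mg/L × 768,355 L = 13,540 g cyanuric acid.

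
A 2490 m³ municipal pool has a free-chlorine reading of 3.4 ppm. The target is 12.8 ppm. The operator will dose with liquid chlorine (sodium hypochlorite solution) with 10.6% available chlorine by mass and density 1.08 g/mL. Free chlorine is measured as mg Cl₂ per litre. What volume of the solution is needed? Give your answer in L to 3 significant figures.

204 L

Volume: 2490 m³ = 2,490,000 L.
Chlorine deficit: 12.8 − 3.4 = 9.4 ppm = 9.4 mg/L as Cl₂.
Cl₂ equivalent needed: 9.4 mg/L × 2,490,000 L = 23,410,000 mg = 23,410 g.
Product at 10.6% available chlorine: 23,410 / 0.106 = 220,800 g.
Volume at density 1.08 g/mL: 220,800 g ÷ 1.08 g/mL = 204,500 mL.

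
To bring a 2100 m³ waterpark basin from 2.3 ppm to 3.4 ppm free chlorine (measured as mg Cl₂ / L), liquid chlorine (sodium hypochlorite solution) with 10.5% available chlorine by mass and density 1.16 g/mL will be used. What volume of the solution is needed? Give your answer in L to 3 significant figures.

Volume: 2100 m³ = 2,100,000 L.
Chlorine deficit: 3.4 − 2.3 = 1.1 ppm = 1.1 mg/L as Cl₂.
Cl₂ equivalent needed: 1.1 mg/L × 2,100,000 L = 2,310,000 mg = 2310 g.
Product at 10.5% available chlorine: 2310 / 0.105 = 22,000 g.
Volume at density 1.16 g/mL: 22,000 g ÷ 1.16 g/mL = 18,970 mL.

19.0 L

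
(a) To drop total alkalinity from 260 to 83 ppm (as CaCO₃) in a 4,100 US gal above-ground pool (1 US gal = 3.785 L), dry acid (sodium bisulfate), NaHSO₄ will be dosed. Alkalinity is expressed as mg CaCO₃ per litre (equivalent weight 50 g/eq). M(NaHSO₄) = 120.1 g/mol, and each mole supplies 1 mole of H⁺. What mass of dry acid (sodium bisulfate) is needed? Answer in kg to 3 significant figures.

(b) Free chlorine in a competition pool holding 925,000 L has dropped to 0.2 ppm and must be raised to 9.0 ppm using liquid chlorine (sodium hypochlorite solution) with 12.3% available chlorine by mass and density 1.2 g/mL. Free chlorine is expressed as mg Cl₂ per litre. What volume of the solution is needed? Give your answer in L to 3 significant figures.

(a) 6.60 kg; (b) 55.1 L

(a) Volume: 4,100 US gal × 3.785 L/gal = 15,518 L.
(a) Alkalinity to neutralize: (260 − 83) = 177 mg/L as CaCO₃ × 15,518 L = 2747 g as CaCO₃.
(a) Equivalents of H⁺ required: 2747 ÷ 50 g/eq = 54.94 eq = 54.94 mol NaHSO₄.
(a) Mass of NaHSO₄: 54.94 × 120.1 = 6598 g.

(b) Chlorine deficit: 9.0 − 0.2 = 8.8 ppm = 8.8 mg/L as Cl₂.
(b) Cl₂ equivalent needed: 8.8 mg/L × 925,000 L = 8,140,000 mg = 8140 g.
(b) Product at 12.3% available chlorine: 8140 / 0.123 = 66,180 g.
(b) Volume at density 1.2 g/mL: 66,180 g ÷ 1.2 g/mL = 55,150 mL.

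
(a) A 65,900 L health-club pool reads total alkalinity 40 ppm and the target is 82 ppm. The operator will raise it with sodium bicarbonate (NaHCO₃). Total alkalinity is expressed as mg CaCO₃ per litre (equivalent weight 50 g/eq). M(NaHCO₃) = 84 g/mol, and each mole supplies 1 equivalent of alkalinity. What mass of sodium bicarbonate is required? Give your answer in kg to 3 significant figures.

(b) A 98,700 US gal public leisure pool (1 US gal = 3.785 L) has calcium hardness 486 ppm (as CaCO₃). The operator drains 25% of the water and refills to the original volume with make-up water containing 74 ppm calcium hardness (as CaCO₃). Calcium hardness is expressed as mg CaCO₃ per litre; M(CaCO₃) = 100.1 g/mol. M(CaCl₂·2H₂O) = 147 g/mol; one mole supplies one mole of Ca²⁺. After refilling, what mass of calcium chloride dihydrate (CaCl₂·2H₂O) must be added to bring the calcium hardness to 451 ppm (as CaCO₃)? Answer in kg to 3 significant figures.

(a) 4.65 kg; (b) 37.3 kg

(a) Alkalinity to add: (82 − 40) = 42 mg/L as CaCO₃ × 65,900 L = 2768 g as CaCO₃.
(a) Equivalents: 2768 g ÷ 50 g/eq = 55.36 eq.
(a) NaHCO₃ supplies 1 eq per mole → 55.36 mol.
(a) Mass: 55.36 mol × 84 g/mol = 4650 g.

(b) Volume: 98,700 US gal × 3.785 L/gal = 373,580 L.
(b) After draining 25% and refilling: 486 × 0.75 + 74 × 0.25 = 383 ppm.
(b) Deficit to target: 451 − 383 = 68 mg/L.
(b) As CaCO₃: 68 mg/L × 373,580 L = 25,400 g; ÷ 100.1 = 253.8 mol Ca²⁺.
(b) Mass: 253.8 × 147 = 37,310 g.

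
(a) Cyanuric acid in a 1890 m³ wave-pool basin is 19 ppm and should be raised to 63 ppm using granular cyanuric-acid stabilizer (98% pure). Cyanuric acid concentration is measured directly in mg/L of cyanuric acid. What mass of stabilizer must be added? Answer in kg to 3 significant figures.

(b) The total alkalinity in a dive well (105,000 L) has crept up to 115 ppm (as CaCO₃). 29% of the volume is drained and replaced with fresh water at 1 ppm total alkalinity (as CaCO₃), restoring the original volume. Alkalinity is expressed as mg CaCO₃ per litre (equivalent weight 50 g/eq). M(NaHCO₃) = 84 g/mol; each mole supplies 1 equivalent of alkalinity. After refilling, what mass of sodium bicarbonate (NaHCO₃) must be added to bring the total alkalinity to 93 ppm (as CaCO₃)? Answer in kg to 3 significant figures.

(a) 84.9 kg; (b) 1.95 kg

(a) Volume: 1890 m³ = 1,890,000 L.
(a) CYA to add: (63 − 19) = 44 mg/L × 1,890,000 L = 83,160 g cyanuric acid.
(a) At 98% purity: 83,160 / 0.98 = 84,860 g product.

(b) After draining 29% and refilling: 115 × 0.71 + 1 × 0.29 = 81.94 ppm.
(b) Deficit to target: 93 − 81.94 = 11.06 mg/L.
(b) As CaCO₃: 11.06 mg/L × 105,000 L = 1161 g; ÷ 50 g/eq ÷ 1 = 23.23 mol NaHCO₃.
(b) Mass: 23.23 × 84 = 1951 g.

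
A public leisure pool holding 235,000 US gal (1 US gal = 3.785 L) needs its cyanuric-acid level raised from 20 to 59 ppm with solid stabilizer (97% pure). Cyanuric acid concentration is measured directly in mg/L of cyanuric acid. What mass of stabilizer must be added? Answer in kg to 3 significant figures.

Volume: 235,000 US gal × 3.785 L/gal = 889,475 L.
CYA to add: (59 − 20) = 39 mg/L × 889,475 L = 34,690 g cyanuric acid.
At 97% purity: 34,690 / 0.97 = 35,760 g product.

35.8 kg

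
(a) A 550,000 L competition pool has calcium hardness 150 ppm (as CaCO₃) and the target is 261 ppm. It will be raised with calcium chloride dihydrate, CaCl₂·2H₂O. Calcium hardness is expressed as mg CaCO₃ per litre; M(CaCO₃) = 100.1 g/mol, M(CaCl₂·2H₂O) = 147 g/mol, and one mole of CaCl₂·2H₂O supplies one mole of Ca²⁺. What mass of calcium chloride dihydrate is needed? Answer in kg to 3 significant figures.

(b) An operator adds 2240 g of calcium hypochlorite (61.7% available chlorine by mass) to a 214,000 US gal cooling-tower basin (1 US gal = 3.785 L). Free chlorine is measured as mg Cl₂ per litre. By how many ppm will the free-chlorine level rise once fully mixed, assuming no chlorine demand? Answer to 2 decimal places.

(a) 89.7 kg; (b) 1.71 ppm

(a) Hardness to add: (261 − 150) = 111 mg/L as CaCO₃ × 550,000 L = 61,050 g as CaCO₃.
(a) Moles of Ca²⁺ (1 mol Ca²⁺ ≡ 1 mol CaCO₃): 61,050 / 100.1 g/mol = 609.9 mol.
(a) Mass of CaCl₂·2H₂O: 609.9 × 147 = 89,650 g.

(b) Volume: 214,000 US gal × 3.785 L/gal = 809,990 L.
(b) Available chlorine delivered: 2240 g × 0.617 = 1382 g as Cl₂.
(b) Concentration rise: 1382 g / 809,990 L = 1.706 mg/L = 1.71 ppm.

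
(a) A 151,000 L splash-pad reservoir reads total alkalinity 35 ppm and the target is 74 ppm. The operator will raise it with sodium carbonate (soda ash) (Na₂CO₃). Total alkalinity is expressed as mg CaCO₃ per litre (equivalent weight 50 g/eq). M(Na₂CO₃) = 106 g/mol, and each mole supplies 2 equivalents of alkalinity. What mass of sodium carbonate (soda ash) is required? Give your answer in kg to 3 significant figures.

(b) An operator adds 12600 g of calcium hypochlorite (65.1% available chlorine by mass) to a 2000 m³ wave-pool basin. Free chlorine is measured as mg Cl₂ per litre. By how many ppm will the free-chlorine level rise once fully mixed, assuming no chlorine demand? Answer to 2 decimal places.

(a) Alkalinity to add: (74 − 35) = 39 mg/L as CaCO₃ × 151,000 L = 5889 g as CaCO₃.
(a) Equivalents: 5889 g ÷ 50 g/eq = 117.8 eq.
(a) Each mole of Na₂CO₃ supplies 2 eq, so 117.8 / 2 = 58.89 mol.
(a) Mass: 58.89 mol × 106 g/mol = 6242 g.

(b) Volume: 2000 m³ = 2,000,000 L.
(b) Available chlorine delivered: 12,600 g × 0.651 = 8203 g as Cl₂.
(b) Concentration rise: 8203 g / 2,000,000 L = 4.101 mg/L = 4.10 ppm.

(a) 6.24 kg; (b) 4.10 ppm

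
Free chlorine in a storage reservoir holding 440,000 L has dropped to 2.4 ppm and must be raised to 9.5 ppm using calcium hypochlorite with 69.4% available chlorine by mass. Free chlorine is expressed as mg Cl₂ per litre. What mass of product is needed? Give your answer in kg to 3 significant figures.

Chlorine deficit: 9.5 − 2.4 = 7.1 ppm = 7.1 mg/L as Cl₂.
Cl₂ equivalent needed: 7.1 mg/L × 440,000 L = 3,124,000 mg = 3124 g.
Product at 69.4% available chlorine: 3124 / 0.694 = 4501 g.

4.50 kg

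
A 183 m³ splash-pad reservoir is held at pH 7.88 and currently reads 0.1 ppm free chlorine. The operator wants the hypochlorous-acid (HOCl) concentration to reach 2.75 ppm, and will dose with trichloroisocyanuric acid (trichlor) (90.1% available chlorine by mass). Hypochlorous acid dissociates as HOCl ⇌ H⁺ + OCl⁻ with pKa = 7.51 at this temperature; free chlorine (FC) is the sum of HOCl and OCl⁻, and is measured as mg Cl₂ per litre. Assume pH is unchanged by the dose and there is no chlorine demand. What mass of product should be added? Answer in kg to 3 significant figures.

Volume: 183 m³ = 183,000 L.
[OCl⁻]/[HOCl] = 10^(pH − pKa) = 10^(7.88 − 7.51) = 2.344; fraction as HOCl = 1/(1 + 2.344) = 0.299.
Free chlorine required for 2.75 ppm HOCl: 2.75 / 0.299 = 9.197 ppm.
FC to add: 9.197 − 0.1 = 9.097 mg/L as Cl₂.
Cl₂ equivalent: 9.097 mg/L × 183,000 L = 1665 g.
Product at 90.1% available Cl: 1665 / 0.901 = 1848 g.

1.85 kg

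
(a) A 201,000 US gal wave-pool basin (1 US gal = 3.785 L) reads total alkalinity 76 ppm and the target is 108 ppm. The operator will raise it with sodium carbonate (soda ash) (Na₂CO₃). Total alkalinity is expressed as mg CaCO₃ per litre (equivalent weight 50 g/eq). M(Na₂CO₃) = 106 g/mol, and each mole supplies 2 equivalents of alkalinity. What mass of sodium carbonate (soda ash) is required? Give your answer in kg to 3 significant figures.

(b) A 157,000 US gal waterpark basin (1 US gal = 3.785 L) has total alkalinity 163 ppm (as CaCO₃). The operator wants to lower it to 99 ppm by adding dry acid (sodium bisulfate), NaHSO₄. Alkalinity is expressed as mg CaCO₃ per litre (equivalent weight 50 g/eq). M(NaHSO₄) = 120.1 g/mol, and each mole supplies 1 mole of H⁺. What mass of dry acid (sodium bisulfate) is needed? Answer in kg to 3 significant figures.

(a) 25.8 kg; (b) 91.4 kg

(a) Volume: 201,000 US gal × 3.785 L/gal = 760,785 L.
(a) Alkalinity to add: (108 − 76) = 32 mg/L as CaCO₃ × 760,785 L = 24,350 g as CaCO₃.
(a) Equivalents: 24,350 g ÷ 50 g/eq = 486.9 eq.
(a) Each mole of Na₂CO₃ supplies 2 eq, so 486.9 / 2 = 243.5 mol.
(a) Mass: 243.5 mol × 106 g/mol = 25,810 g.

(b) Volume: 157,000 US gal × 3.785 L/gal = 594,245 L.
(b) Alkalinity to neutralize: (163 − 99) = 64 mg/L as CaCO₃ × 594,245 L = 38,030 g as CaCO₃.
(b) Equivalents of H⁺ required: 38,030 ÷ 50 g/eq = 760.6 eq = 760.6 mol NaHSO₄.
(b) Mass of NaHSO₄: 760.6 × 120.1 = 91,350 g.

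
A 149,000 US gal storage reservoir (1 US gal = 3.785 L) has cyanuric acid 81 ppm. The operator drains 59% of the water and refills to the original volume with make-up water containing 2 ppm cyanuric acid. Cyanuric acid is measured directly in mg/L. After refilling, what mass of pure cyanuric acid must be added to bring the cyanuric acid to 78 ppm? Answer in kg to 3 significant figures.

Volume: 149,000 US gal × 3.785 L/gal = 563,965 L.
After draining 59% and refilling: 81 × 0.41 + 2 × 0.59 = 34.39 ppm.
Deficit to target: 78 − 34.39 = 43.61 mg/L.
Mass: 43.61 mg/L × 563,965 L = 24,590 g cyanuric acid.

24.6 kg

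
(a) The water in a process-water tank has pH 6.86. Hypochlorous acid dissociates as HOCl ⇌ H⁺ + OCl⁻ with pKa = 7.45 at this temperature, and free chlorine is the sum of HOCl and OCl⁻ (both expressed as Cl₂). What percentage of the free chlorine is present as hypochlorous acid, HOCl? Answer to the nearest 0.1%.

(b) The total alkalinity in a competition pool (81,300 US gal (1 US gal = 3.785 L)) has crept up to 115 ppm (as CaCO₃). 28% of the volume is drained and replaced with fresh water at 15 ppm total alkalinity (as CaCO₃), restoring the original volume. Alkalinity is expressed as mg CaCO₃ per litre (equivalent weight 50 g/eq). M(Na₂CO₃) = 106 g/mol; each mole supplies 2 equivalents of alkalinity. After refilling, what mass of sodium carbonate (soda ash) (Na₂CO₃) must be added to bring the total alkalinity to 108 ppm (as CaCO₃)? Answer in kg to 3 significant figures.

(a) [OCl⁻]/[HOCl] = 10^(pH − pKa) = 10^(6.86 − 7.45) = 10^-0.59 = 0.257.
(a) Fraction as HOCl = 1 / (1 + 0.257) = 0.7955.

(b) Volume: 81,300 US gal × 3.785 L/gal = 307,720 L.
(b) After draining 28% and refilling: 115 × 0.72 + 15 × 0.28 = 87 ppm.
(b) Deficit to target: 108 − 87 = 21 mg/L.
(b) As CaCO₃: 21 mg/L × 307,720 L = 6462 g; ÷ 50 g/eq ÷ 2 = 64.62 mol Na₂CO₃.
(b) Mass: 64.62 × 106 = 6850 g.

(a) 79.6%; (b) 6.85 kg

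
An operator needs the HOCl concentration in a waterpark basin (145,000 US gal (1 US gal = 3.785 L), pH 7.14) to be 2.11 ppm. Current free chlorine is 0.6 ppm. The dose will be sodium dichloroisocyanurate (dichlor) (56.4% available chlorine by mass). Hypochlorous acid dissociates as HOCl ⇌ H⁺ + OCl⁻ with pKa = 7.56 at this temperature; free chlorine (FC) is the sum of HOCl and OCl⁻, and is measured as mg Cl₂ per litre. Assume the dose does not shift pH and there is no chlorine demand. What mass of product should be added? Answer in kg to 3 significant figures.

2.25 kg

Volume: 145,000 US gal × 3.785 L/gal = 548,825 L.
[OCl⁻]/[HOCl] = 10^(pH − pKa) = 10^(7.14 − 7.56) = 0.3802; fraction as HOCl = 1/(1 + 0.3802) = 0.7245.
Free chlorine required for 2.11 ppm HOCl: 2.11 / 0.7245 = 2.912 ppm.
FC to add: 2.912 − 0.6 = 2.312 mg/L as Cl₂.
Cl₂ equivalent: 2.312 mg/L × 548,825 L = 1269 g.
Product at 56.4% available Cl: 1269 / 0.564 = 2250 g.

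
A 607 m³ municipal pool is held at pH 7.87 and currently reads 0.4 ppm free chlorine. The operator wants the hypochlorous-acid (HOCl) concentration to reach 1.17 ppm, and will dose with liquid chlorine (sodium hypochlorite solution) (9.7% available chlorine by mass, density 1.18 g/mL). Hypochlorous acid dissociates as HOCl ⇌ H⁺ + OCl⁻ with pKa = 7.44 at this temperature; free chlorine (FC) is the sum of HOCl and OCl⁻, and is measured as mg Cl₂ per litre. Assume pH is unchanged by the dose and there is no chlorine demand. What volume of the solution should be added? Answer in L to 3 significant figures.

Volume: 607 m³ = 607,000 L.
[OCl⁻]/[HOCl] = 10^(pH − pKa) = 10^(7.87 − 7.44) = 2.692; fraction as HOCl = 1/(1 + 2.692) = 0.2709.
Free chlorine required for 1.17 ppm HOCl: 1.17 / 0.2709 = 4.319 ppm.
FC to add: 4.319 − 0.4 = 3.919 mg/L as Cl₂.
Cl₂ equivalent: 3.919 mg/L × 607,000 L = 2379 g.
Product at 9.7% available Cl: 2379 / 0.097 = 24,520 g.
Volume: 24,520 g ÷ 1.18 g/mL = 20,780 mL.

20.8 L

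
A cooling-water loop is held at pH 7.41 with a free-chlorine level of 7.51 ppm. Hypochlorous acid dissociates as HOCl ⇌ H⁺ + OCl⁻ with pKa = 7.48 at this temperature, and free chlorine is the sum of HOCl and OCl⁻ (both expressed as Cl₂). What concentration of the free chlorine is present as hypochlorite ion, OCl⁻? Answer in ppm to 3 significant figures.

[OCl⁻]/[HOCl] = 10^(pH − pKa) = 10^(7.41 − 7.48) = 10^-0.07 = 0.8511.
Fraction as HOCl = 1 / (1 + 0.8511) = 0.5402.
OCl⁻ = (1 − 0.5402) × 7.51 ppm = 3.453 ppm.

3.45 ppm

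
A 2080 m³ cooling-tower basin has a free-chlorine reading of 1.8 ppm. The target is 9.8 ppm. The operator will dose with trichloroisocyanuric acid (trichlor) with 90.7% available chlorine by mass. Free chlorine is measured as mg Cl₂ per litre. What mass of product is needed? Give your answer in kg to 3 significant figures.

Volume: 2080 m³ = 2,080,000 L.
Chlorine deficit: 9.8 − 1.8 = 8 ppm = 8 mg/L as Cl₂.
Cl₂ equivalent needed: 8 mg/L × 2,080,000 L = 16,640,000 mg = 16,640 g.
Product at 90.7% available chlorine: 16,640 / 0.907 = 18,350 g.

18.3 kg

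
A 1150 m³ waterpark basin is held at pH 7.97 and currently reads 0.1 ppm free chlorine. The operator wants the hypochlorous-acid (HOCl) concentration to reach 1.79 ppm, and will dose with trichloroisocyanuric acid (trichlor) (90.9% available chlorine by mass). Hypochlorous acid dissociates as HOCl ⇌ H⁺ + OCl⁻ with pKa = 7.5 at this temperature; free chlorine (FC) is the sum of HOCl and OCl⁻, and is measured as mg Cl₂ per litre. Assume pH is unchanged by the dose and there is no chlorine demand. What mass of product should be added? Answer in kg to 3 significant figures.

8.82 kg

Volume: 1150 m³ = 1,150,000 L.
[OCl⁻]/[HOCl] = 10^(pH − pKa) = 10^(7.97 − 7.5) = 2.951; fraction as HOCl = 1/(1 + 2.951) = 0.2531.
Free chlorine required for 1.79 ppm HOCl: 1.79 / 0.2531 = 7.073 ppm.
FC to add: 7.073 − 0.1 = 6.973 mg/L as Cl₂.
Cl₂ equivalent: 6.973 mg/L × 1,150,000 L = 8019 g.
Product at 90.9% available Cl: 8019 / 0.909 = 8821 g.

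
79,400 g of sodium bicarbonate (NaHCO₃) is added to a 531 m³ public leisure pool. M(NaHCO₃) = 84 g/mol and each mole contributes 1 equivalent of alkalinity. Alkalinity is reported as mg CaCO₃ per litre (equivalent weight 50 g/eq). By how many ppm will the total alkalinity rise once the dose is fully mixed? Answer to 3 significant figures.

Volume: 531 m³ = 531,000 L.
Moles of NaHCO₃: 79,400 g ÷ 84 g/mol = 945.2 mol → 945.2 eq of alkalinity.
As CaCO₃: 945.2 eq × 50 g/eq = 47,260 g.
Rise: 47,260 g / 531,000 L × 1000 = 89.01 mg/L.

89.0 ppm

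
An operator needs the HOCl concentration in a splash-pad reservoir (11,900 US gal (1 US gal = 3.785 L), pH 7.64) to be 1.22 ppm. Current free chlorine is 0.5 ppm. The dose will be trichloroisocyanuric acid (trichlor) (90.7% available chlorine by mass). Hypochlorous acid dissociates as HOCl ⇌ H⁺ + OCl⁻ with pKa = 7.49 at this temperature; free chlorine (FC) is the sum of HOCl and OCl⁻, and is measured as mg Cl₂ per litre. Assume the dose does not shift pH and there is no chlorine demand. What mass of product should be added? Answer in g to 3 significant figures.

121 g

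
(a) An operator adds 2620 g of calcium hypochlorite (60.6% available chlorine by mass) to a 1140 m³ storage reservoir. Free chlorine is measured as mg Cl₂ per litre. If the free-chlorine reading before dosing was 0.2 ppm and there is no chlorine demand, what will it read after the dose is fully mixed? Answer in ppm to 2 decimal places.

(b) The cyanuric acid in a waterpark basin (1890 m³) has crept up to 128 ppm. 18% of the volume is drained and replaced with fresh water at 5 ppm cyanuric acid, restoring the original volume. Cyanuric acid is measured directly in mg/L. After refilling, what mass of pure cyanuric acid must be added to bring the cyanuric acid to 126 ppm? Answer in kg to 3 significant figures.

(a) 1.59 ppm; (b) 38.1 kg

(a) Volume: 1140 m³ = 1,140,000 L.
(a) Available chlorine delivered: 2620 g × 0.606 = 1588 g as Cl₂.
(a) Concentration rise: 1588 g / 1,140,000 L = 1.393 mg/L = 1.39 ppm.
(a) Final FC: 0.2 + 1.39 = 1.59 ppm.

(b) Volume: 1890 m³ = 1,890,000 L.
(b) After draining 18% and refilling: 128 × 0.82 + 5 × 0.18 = 105.86 ppm.
(b) Deficit to target: 126 − 105.86 = 20.14 mg/L.
(b) Mass: 20.14 mg/L × 1,890,000 L = 38,060 g cyanuric acid.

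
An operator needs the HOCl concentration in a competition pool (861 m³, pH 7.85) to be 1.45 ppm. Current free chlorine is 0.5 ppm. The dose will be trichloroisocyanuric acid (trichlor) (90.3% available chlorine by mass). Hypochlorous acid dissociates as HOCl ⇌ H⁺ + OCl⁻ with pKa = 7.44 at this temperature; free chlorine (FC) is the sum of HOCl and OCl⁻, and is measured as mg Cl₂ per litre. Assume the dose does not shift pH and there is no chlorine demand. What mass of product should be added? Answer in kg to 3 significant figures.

4.46 kg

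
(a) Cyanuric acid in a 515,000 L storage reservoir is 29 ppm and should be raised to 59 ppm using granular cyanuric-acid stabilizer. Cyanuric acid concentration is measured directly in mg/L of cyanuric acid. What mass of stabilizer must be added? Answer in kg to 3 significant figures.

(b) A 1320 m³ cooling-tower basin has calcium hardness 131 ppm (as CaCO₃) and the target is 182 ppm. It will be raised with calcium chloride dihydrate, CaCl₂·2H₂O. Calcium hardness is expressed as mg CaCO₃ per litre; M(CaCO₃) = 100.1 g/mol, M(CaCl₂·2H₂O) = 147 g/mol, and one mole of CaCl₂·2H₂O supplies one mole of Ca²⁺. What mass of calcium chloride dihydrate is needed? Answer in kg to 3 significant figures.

(a) CYA to add: (59 − 29) = 30 mg/L × 515,000 L = 15,450 g cyanuric acid.

(b) Volume: 1320 m³ = 1,320,000 L.
(b) Hardness to add: (182 − 131) = 51 mg/L as CaCO₃ × 1,320,000 L = 67,320 g as CaCO₃.
(b) Moles of Ca²⁺ (1 mol Ca²⁺ ≡ 1 mol CaCO₃): 67,320 / 100.1 g/mol = 672.5 mol.
(b) Mass of CaCl₂·2H₂O: 672.5 × 147 = 98,860 g.

(a) 15.4 kg; (b) 98.9 kg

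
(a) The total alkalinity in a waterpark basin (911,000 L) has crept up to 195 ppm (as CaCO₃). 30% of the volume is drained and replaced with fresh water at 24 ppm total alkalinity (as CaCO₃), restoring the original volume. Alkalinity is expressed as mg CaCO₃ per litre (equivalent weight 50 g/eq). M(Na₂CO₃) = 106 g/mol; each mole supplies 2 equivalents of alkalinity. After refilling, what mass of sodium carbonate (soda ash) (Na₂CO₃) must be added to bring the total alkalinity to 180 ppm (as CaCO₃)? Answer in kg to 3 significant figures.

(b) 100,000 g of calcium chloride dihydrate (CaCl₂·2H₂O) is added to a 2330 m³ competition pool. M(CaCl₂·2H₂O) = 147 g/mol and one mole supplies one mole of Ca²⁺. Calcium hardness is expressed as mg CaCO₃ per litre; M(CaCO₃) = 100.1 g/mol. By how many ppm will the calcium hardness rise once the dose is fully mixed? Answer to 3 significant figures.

(a) 35.1 kg; (b) 29.2 ppm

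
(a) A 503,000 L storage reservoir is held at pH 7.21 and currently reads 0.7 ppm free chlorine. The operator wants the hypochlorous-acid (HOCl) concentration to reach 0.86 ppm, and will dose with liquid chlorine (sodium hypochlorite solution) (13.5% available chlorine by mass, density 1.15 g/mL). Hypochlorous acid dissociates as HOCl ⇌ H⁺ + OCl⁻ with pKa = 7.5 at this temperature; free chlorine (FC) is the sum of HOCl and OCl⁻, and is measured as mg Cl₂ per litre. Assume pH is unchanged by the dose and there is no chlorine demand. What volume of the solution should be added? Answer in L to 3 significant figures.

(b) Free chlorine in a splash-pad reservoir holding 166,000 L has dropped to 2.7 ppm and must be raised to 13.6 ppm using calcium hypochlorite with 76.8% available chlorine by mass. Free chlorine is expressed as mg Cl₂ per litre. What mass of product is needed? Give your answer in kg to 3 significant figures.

(a) [OCl⁻]/[HOCl] = 10^(pH − pKa) = 10^(7.21 − 7.5) = 0.5129; fraction as HOCl = 1/(1 + 0.5129) = 0.661.
(a) Free chlorine required for 0.86 ppm HOCl: 0.86 / 0.661 = 1.301 ppm.
(a) FC to add: 1.301 − 0.7 = 0.6011 mg/L as Cl₂.
(a) Cl₂ equivalent: 0.6011 mg/L × 503,000 L = 302.3 g.
(a) Product at 13.5% available Cl: 302.3 / 0.135 = 2240 g.
(a) Volume: 2240 g ÷ 1.15 g/mL = 1947 mL.

(b) Chlorine deficit: 13.6 − 2.7 = 10.9 ppm = 10.9 mg/L as Cl₂.
(b) Cl₂ equivalent needed: 10.9 mg/L × 166,000 L = 1,809,000 mg = 1809 g.
(b) Product at 76.8% available chlorine: 1809 / 0.768 = 2356 g.

(a) 1.95 L; (b) 2.36 kg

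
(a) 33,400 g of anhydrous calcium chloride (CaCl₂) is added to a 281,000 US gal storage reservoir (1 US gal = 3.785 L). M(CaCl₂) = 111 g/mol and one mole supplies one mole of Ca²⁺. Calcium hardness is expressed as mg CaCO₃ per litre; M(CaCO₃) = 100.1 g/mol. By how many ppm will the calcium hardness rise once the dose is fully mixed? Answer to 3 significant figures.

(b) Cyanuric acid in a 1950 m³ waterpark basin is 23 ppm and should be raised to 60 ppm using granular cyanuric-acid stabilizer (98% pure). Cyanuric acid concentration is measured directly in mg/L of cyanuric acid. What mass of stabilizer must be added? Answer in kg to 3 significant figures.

(a) 28.3 ppm; (b) 73.6 kg

(a) Volume: 281,000 US gal × 3.785 L/gal = 1,063,585 L.
(a) Moles of Ca²⁺: 33,400 g ÷ 111 g/mol = 300.9 mol.
(a) As CaCO₃: 300.9 mol × 100.1 g/mol = 30,120 g.
(a) Rise: 30,120 g / 1,063,585 L × 1000 = 28.32 mg/L.

(b) Volume: 1950 m³ = 1,950,000 L.
(b) CYA to add: (60 − 23) = 37 mg/L × 1,950,000 L = 72,150 g cyanuric acid.
(b) At 98% purity: 72,150 / 0.98 = 73,620 g product.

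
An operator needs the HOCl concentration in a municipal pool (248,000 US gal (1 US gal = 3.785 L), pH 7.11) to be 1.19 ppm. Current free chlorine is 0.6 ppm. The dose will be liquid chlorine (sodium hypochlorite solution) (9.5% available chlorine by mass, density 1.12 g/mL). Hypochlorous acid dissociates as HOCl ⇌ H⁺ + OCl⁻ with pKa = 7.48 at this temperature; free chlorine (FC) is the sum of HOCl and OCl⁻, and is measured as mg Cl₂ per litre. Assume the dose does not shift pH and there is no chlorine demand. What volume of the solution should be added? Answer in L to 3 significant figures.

9.68 L

Volume: 248,000 US gal × 3.785 L/gal = 938,680 L.
[OCl⁻]/[HOCl] = 10^(pH − pKa) = 10^(7.11 − 7.48) = 0.4266; fraction as HOCl = 1/(1 + 0.4266) = 0.701.
Free chlorine required for 1.19 ppm HOCl: 1.19 / 0.701 = 1.698 ppm.
FC to add: 1.698 − 0.6 = 1.098 mg/L as Cl₂.
Cl₂ equivalent: 1.098 mg/L × 938,680 L = 1030 g.
Product at 9.5% available Cl: 1030 / 0.095 = 10,850 g.
Volume: 10,850 g ÷ 1.12 g/mL = 9683 mL.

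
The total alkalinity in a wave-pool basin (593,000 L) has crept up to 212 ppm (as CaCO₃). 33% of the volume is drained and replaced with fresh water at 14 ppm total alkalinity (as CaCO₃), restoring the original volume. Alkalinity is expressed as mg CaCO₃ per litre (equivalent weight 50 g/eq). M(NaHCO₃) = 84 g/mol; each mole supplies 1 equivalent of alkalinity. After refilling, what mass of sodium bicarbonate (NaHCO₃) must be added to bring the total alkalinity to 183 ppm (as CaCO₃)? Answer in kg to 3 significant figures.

36.2 kg

After draining 33% and refilling: 212 × 0.67 + 14 × 0.33 = 146.66 ppm.
Deficit to target: 183 − 146.66 = 36.34 mg/L.
As CaCO₃: 36.34 mg/L × 593,000 L = 21,550 g; ÷ 50 g/eq ÷ 1 = 431 mol NaHCO₃.
Mass: 431 × 84 = 36,200 g.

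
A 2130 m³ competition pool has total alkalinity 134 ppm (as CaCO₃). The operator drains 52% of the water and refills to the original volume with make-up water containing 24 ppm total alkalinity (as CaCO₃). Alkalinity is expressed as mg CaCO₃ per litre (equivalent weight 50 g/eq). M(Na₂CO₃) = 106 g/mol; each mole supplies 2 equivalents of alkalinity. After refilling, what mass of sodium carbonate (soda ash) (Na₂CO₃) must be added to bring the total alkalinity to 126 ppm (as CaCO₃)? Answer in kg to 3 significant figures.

111 kg

Volume: 2130 m³ = 2,130,000 L.
After draining 52% and refilling: 134 × 0.48 + 24 × 0.52 = 76.8 ppm.
Deficit to target: 126 − 76.8 = 49.2 mg/L.
As CaCO₃: 49.2 mg/L × 2,130,000 L = 104,800 g; ÷ 50 g/eq ÷ 2 = 1048 mol Na₂CO₃.
Mass: 1048 × 106 = 111,100 g.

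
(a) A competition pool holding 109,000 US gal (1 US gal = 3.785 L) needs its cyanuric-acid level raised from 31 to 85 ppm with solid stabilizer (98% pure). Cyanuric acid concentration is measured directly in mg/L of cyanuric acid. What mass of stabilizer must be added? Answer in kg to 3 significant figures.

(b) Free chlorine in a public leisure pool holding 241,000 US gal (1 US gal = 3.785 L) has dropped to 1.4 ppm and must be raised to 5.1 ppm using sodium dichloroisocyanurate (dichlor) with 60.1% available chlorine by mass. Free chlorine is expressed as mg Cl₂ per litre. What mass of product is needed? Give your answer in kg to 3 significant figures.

(a) 22.7 kg; (b) 5.62 kg

(a) Volume: 109,000 US gal × 3.785 L/gal = 412,565 L.
(a) CYA to add: (85 − 31) = 54 mg/L × 412,565 L = 22,280 g cyanuric acid.
(a) At 98% purity: 22,280 / 0.98 = 22,730 g product.

(b) Volume: 241,000 US gal × 3.785 L/gal = 912,185 L.
(b) Chlorine deficit: 5.1 − 1.4 = 3.7 ppm = 3.7 mg/L as Cl₂.
(b) Cl₂ equivalent needed: 3.7 mg/L × 912,185 L = 3,375,000 mg = 3375 g.
(b) Product at 60.1% available chlorine: 3375 / 0.601 = 5616 g.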